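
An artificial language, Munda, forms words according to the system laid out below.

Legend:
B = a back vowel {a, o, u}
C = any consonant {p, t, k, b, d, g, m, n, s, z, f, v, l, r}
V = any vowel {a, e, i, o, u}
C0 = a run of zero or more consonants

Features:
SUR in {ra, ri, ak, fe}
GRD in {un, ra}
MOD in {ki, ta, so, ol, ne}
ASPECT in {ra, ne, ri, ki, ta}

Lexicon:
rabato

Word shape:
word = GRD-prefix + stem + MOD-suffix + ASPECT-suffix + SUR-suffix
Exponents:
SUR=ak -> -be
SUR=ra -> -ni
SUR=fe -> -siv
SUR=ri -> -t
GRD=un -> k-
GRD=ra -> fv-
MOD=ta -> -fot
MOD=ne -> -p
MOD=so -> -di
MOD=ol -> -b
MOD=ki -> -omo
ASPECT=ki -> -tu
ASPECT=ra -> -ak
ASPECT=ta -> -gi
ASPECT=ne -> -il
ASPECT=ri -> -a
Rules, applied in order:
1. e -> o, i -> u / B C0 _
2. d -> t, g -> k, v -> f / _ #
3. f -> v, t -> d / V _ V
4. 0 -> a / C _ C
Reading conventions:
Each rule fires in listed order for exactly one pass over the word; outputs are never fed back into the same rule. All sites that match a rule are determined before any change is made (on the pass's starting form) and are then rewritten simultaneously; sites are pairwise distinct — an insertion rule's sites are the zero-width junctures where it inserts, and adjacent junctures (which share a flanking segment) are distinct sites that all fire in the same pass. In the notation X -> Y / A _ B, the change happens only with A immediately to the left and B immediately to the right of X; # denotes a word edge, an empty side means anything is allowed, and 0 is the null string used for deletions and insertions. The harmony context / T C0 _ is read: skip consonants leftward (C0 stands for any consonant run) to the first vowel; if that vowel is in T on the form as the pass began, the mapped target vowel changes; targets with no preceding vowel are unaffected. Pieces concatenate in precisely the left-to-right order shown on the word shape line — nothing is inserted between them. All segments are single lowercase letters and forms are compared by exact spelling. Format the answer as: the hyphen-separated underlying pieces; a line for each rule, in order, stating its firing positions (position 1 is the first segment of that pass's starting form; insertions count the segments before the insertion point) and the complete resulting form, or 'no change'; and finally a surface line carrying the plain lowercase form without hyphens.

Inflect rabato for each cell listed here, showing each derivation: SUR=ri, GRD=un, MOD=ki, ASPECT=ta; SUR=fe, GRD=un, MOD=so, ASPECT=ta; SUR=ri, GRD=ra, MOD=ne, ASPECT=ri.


cell SUR=ri, GRD=un, MOD=ki, ASPECT=ta:
underlying: k-rabato-omo-gi-t
1. e -> o, i -> u / B C0 _: fires at position(s) 12: krabatoomogut
2. d -> t, g -> k, v -> f / _ #: no change
3. f -> v, t -> d / V _ V: fires at position(s) 6: krabadoomogut
4. 0 -> a / C _ C: inserts after position(s) 1: karabadoomogut
surface: karabadoomogut

cell SUR=fe, GRD=un, MOD=so, ASPECT=ta:
underlying: k-rabato-di-gi-siv
1. e -> o, i -> u / B C0 _: fires at position(s) 9: krabatodugisiv
2. d -> t, g -> k, v -> f / _ #: fires at position(s) 14: krabatodugisif
3. f -> v, t -> d / V _ V: fires at position(s) 6: krabadodugisif
4. 0 -> a / C _ C: inserts after position(s) 1: karabadodugisif
surface: karabadodugisif

cell SUR=ri, GRD=ra, MOD=ne, ASPECT=ri:
underlying: fv-rabato-p-a-t
1. e -> o, i -> u / B C0 _: no change
2. d -> t, g -> k, v -> f / _ #: no change
3. f -> v, t -> d / V _ V: fires at position(s) 7: fvrabadopat
4. 0 -> a / C _ C: inserts after position(s) 1, 2: favarabadopat
surface: favarabadopat


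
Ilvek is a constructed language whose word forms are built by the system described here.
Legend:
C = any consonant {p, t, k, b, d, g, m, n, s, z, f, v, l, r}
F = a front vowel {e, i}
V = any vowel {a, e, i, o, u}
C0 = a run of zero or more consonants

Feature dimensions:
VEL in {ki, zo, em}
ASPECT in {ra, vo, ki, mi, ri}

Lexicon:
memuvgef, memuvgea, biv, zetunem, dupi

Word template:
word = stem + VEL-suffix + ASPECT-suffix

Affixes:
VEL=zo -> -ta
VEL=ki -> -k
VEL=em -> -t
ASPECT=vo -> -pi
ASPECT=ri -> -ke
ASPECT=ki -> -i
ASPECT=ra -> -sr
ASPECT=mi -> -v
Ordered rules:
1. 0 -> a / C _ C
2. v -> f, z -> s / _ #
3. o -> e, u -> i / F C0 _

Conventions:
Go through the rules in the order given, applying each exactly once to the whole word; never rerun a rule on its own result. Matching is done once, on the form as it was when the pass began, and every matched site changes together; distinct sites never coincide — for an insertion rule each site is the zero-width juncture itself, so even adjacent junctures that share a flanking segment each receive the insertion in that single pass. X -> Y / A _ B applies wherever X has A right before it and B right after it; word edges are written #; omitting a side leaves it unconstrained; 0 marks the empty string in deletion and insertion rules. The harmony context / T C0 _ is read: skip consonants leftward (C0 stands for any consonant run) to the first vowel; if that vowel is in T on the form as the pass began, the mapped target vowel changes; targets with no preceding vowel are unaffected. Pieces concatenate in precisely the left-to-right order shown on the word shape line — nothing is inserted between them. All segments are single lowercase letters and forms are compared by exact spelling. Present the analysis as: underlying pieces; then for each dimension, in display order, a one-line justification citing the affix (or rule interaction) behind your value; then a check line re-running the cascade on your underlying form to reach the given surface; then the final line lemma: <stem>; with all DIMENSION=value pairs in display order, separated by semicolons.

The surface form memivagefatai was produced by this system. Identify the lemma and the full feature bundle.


underlying: memuvgef-ta-i
VEL=zo - signalled by the affix -ta
ASPECT=ki - signalled by the affix -i
check: memuvgeftai -> memuvagefatai -> memuvagefatai -> memivagefatai
lemma: memuvgef; VEL=zo; ASPECT=ki


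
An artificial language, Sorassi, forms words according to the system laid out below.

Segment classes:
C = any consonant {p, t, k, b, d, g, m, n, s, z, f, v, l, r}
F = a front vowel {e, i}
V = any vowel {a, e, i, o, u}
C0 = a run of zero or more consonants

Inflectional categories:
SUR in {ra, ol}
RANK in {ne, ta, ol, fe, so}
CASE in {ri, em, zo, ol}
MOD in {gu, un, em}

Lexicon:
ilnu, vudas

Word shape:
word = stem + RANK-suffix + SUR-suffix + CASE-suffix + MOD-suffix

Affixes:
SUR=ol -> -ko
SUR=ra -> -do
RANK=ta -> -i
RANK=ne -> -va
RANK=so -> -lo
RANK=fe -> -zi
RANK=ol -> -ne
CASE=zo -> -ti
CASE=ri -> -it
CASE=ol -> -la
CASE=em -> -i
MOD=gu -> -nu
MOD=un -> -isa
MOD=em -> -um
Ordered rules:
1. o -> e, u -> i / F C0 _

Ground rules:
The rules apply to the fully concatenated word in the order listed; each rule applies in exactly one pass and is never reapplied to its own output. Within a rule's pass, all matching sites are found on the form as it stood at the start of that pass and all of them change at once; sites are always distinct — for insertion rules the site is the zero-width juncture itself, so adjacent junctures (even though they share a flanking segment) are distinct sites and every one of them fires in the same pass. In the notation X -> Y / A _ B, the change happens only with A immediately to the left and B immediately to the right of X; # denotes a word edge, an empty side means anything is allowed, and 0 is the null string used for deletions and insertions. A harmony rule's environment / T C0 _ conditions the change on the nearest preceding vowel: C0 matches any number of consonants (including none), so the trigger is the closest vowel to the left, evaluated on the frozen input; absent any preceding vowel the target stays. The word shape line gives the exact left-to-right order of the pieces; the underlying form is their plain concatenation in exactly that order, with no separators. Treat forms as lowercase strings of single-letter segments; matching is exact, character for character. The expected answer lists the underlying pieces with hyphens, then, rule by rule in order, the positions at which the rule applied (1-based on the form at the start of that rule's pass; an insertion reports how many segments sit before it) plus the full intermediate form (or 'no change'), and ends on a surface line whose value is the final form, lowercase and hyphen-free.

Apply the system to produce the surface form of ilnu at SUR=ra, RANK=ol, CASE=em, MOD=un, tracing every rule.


underlying: ilnu-ne-do-i-isa
1. o -> e, u -> i / F C0 _: fires at position(s) 4, 8: ilninedeiisa
surface: ilninedeiisa


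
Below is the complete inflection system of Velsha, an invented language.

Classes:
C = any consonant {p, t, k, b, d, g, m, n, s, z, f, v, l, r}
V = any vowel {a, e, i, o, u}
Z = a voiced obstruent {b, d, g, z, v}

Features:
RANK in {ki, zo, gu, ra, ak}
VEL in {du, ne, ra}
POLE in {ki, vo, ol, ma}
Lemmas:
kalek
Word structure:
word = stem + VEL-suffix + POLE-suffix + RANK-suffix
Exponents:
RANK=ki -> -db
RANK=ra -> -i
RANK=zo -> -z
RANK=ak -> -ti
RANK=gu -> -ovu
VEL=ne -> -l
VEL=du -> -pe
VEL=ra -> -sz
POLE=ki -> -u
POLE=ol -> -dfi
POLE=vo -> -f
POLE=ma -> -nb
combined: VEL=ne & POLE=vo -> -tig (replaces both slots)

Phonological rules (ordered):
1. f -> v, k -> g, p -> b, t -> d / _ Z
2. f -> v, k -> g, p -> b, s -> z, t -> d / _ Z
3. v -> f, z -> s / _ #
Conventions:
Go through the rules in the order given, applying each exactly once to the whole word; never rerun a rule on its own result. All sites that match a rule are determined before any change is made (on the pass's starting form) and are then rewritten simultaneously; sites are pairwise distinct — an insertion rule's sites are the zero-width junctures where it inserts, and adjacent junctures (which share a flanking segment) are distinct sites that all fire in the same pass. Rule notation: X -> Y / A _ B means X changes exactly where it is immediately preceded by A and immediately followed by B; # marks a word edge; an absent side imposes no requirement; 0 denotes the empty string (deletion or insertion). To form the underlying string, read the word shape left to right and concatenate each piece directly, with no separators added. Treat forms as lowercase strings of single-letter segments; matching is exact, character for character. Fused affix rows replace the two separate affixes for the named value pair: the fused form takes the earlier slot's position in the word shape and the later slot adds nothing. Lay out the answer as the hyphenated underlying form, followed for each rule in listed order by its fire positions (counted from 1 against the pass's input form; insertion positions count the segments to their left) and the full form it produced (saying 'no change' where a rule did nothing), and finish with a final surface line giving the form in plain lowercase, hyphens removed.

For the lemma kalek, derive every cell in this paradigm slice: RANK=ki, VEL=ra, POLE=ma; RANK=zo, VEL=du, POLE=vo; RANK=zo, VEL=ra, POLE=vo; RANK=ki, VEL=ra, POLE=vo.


cell RANK=ki, VEL=ra, POLE=ma:
underlying: kalek-sz-nb-db
1. f -> v, k -> g, p -> b, t -> d / _ Z: no change
2. f -> v, k -> g, p -> b, s -> z, t -> d / _ Z: fires at position(s) 6: kalekzznbdb
3. v -> f, z -> s / _ #: no change
surface: kalekzznbdb

cell RANK=zo, VEL=du, POLE=vo:
underlying: kalek-pe-f-z
1. f -> v, k -> g, p -> b, t -> d / _ Z: fires at position(s) 8: kalekpevz
2. f -> v, k -> g, p -> b, s -> z, t -> d / _ Z: no change
3. v -> f, z -> s / _ #: fires at position(s) 9: kalekpevs
surface: kalekpevs

cell RANK=zo, VEL=ra, POLE=vo:
underlying: kalek-sz-f-z
1. f -> v, k -> g, p -> b, t -> d / _ Z: fires at position(s) 8: kalekszvz
2. f -> v, k -> g, p -> b, s -> z, t -> d / _ Z: fires at position(s) 6: kalekzzvz
3. v -> f, z -> s / _ #: fires at position(s) 9: kalekzzvs
surface: kalekzzvs

cell RANK=ki, VEL=ra, POLE=vo:
underlying: kalek-sz-f-db
1. f -> v, k -> g, p -> b, t -> d / _ Z: fires at position(s) 8: kalekszvdb
2. f -> v, k -> g, p -> b, s -> z, t -> d / _ Z: fires at position(s) 6: kalekzzvdb
3. v -> f, z -> s / _ #: no change
surface: kalekzzvdb


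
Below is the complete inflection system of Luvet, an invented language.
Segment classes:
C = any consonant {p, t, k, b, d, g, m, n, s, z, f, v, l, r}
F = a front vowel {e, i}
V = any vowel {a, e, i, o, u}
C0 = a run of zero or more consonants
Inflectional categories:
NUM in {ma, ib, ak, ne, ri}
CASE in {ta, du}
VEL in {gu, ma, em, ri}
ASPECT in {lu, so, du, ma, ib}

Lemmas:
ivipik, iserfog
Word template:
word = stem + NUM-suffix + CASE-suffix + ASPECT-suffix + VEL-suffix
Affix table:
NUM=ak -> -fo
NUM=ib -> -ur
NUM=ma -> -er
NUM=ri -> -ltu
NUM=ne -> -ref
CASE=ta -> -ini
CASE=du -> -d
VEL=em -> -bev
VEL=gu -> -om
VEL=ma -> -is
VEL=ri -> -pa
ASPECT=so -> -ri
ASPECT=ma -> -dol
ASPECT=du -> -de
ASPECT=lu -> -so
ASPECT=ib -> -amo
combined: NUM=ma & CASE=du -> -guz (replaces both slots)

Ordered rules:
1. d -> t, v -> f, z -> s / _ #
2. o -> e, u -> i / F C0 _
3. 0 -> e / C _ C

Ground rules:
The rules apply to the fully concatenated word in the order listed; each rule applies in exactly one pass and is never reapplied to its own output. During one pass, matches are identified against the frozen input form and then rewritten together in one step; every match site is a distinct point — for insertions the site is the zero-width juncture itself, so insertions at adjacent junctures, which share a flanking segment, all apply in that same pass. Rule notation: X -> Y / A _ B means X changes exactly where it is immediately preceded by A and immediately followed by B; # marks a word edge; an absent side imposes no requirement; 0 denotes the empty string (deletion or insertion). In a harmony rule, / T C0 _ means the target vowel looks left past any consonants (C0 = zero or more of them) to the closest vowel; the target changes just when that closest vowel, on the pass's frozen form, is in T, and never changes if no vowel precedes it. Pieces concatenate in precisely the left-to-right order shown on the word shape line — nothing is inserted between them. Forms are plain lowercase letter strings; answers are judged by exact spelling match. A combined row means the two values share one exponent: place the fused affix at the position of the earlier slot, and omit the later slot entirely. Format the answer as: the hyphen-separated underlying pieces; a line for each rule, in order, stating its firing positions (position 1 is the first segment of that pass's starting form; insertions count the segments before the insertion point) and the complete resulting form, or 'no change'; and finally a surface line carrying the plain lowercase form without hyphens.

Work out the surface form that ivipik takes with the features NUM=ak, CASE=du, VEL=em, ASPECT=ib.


underlying: ivipik-fo-d-amo-bev
1. d -> t, v -> f, z -> s / _ #: fires at position(s) 15: ivipikfodamobef
2. o -> e, u -> i / F C0 _: fires at position(s) 8: ivipikfedamobef
3. 0 -> e / C _ C: inserts after position(s) 6: ivipikefedamobef
surface: ivipikefedamobef


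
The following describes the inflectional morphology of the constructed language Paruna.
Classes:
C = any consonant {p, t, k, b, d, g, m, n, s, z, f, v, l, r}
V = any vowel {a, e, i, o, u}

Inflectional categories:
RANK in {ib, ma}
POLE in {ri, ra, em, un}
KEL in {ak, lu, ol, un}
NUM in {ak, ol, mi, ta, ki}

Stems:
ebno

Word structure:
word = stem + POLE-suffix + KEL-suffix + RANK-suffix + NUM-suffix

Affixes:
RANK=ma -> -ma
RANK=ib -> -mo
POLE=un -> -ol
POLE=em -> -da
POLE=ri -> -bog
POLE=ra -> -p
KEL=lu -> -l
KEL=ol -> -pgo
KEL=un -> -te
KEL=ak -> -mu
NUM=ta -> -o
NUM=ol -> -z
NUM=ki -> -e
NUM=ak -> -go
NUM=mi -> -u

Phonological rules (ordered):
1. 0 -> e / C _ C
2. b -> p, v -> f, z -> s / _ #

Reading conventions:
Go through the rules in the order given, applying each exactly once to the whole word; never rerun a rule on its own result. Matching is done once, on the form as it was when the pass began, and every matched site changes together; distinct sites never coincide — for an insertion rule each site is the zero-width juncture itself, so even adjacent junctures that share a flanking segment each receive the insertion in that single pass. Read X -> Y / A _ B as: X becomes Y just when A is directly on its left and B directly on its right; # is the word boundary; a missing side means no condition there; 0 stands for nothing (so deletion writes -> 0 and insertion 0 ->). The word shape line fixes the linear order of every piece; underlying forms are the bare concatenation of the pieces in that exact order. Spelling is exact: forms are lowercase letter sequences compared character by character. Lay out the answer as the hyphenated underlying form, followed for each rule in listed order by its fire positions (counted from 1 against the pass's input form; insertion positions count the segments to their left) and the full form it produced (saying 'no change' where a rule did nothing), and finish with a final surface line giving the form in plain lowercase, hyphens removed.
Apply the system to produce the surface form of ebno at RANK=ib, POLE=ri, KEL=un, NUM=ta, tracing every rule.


underlying: ebno-bog-te-mo-o
1. 0 -> e / C _ C: inserts after position(s) 2, 7: ebenobogetemoo
2. b -> p, v -> f, z -> s / _ #: no change
surface: ebenobogetemoo


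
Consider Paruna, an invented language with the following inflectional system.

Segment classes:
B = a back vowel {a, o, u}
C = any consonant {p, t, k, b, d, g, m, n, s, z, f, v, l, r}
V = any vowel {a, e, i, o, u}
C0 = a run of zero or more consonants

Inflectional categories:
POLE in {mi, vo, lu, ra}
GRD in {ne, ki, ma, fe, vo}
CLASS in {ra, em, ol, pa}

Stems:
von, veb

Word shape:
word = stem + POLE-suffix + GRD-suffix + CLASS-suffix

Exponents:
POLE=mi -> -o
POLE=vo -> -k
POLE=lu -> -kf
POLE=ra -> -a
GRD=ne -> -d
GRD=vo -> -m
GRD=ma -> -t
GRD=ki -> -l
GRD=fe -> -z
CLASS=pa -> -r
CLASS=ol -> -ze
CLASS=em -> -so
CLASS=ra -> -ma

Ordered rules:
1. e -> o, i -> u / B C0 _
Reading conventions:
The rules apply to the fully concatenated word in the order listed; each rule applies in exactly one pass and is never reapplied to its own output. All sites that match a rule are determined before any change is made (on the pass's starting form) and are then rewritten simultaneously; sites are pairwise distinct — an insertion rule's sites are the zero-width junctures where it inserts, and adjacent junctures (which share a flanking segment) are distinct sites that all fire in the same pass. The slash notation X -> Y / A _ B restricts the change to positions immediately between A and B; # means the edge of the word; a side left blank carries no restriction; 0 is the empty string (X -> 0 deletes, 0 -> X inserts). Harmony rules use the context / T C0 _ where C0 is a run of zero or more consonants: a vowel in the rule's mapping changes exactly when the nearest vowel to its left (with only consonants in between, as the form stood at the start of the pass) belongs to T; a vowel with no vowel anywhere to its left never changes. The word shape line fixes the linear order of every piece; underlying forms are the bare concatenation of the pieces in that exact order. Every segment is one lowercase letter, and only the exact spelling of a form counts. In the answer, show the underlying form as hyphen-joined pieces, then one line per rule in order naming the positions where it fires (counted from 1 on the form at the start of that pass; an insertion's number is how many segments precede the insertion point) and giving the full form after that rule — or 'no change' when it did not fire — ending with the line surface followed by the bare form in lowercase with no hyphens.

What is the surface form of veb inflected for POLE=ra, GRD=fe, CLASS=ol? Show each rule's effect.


underlying: veb-a-z-ze
1. e -> o, i -> u / B C0 _: fires at position(s) 7: vebazzo
surface: vebazzo


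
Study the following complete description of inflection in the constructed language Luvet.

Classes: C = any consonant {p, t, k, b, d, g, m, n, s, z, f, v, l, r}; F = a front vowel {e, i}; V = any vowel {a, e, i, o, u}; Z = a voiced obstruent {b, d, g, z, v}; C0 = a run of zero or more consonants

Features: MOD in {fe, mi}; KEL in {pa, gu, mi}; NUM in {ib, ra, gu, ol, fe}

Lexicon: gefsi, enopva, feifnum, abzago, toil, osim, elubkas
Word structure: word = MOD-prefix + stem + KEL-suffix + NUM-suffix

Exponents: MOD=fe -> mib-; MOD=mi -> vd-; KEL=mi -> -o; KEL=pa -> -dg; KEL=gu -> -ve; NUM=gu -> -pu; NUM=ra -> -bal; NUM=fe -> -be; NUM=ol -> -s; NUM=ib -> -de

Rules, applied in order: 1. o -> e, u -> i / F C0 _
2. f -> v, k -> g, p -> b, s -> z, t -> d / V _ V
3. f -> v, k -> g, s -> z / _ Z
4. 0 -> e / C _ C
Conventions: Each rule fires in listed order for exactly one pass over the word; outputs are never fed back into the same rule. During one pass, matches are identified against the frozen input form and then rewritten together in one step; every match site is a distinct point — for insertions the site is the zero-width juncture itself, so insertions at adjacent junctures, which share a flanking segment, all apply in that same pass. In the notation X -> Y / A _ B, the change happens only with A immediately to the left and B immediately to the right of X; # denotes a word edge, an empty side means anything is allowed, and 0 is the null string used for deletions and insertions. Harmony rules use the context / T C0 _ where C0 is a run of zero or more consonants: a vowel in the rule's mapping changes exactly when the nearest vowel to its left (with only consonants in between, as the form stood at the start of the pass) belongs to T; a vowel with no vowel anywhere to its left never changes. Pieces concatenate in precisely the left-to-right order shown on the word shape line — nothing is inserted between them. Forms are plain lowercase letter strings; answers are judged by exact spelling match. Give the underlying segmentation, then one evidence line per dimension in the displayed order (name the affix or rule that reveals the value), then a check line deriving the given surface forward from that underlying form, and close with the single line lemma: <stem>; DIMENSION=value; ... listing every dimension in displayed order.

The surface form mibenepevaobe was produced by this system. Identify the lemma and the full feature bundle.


underlying: mib-enopva-o-be
MOD=fe - signalled by the affix mib-
KEL=mi - signalled by the affix -o
NUM=fe - signalled by the affix -be
check: mibenopvaobe -> mibenepvaobe -> mibenepvaobe -> mibenepvaobe -> mibenepevaobe
lemma: enopva; MOD=fe; KEL=mi; NUM=fe


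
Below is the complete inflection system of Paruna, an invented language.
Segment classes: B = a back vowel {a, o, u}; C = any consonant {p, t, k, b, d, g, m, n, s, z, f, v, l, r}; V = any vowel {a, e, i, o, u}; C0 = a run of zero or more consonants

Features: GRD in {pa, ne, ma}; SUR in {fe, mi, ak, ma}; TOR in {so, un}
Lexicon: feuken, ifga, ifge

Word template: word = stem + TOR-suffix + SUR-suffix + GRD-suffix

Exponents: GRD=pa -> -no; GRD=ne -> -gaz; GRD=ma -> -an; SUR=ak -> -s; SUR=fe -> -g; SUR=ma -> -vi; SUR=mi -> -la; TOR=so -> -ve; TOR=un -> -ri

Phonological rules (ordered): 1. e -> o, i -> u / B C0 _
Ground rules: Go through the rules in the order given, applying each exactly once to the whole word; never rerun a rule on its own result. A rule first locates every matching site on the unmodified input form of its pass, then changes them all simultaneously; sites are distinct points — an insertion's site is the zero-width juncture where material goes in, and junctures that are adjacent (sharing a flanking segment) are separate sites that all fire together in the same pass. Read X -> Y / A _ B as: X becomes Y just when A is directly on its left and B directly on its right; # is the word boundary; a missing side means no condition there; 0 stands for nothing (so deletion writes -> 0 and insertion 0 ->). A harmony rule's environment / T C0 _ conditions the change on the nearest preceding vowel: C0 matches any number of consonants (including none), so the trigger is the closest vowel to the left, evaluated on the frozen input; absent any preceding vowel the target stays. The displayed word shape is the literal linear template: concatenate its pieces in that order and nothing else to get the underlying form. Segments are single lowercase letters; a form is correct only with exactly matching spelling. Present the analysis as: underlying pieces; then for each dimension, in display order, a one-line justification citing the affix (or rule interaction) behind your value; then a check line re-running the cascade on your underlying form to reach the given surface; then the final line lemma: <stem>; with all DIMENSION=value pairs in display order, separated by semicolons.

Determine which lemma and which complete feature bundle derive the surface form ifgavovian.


underlying: ifga-ve-vi-an
GRD=ma - signalled by the affix -an
SUR=ma - signalled by the affix -vi
TOR=so - signalled by the affix -ve
check: ifgavevian -> ifgavovian
lemma: ifga; GRD=ma; SUR=ma; TOR=so


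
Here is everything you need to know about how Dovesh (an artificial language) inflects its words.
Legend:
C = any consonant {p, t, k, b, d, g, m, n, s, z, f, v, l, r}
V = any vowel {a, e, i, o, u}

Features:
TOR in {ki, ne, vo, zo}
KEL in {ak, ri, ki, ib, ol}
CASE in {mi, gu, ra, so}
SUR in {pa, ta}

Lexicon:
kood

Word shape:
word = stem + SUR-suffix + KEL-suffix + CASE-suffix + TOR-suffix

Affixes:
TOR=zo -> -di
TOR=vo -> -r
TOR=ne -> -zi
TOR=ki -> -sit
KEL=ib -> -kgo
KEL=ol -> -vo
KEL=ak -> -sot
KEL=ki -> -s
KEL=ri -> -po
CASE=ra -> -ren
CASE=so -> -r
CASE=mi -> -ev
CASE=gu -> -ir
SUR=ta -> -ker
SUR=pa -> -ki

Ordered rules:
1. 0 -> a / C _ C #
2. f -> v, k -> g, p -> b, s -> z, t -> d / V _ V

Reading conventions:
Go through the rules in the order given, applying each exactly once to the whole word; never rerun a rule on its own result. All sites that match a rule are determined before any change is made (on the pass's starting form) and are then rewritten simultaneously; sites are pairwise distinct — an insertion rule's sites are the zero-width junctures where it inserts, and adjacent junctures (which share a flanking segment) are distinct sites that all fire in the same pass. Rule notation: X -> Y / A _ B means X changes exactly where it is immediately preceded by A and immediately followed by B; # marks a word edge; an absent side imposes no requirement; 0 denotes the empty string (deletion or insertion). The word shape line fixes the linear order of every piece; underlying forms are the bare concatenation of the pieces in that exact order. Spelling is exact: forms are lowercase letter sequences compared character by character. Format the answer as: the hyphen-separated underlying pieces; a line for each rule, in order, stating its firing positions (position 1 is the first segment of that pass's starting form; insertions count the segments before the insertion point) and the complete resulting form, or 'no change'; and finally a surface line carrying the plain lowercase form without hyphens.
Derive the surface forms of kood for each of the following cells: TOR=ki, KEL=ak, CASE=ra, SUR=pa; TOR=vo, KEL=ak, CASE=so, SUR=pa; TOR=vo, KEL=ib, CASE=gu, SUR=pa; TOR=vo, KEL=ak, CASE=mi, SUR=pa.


cell TOR=ki, KEL=ak, CASE=ra, SUR=pa:
underlying: kood-ki-sot-ren-sit
1. 0 -> a / C _ C #: no change
2. f -> v, k -> g, p -> b, s -> z, t -> d / V _ V: fires at position(s) 7: koodkizotrensit
surface: koodkizotrensit

cell TOR=vo, KEL=ak, CASE=so, SUR=pa:
underlying: kood-ki-sot-r-r
1. 0 -> a / C _ C #: inserts after position(s) 10: koodkisotrar
2. f -> v, k -> g, p -> b, s -> z, t -> d / V _ V: fires at position(s) 7: koodkizotrar
surface: koodkizotrar

cell TOR=vo, KEL=ib, CASE=gu, SUR=pa:
underlying: kood-ki-kgo-ir-r
1. 0 -> a / C _ C #: inserts after position(s) 11: koodkikgoirar
2. f -> v, k -> g, p -> b, s -> z, t -> d / V _ V: no change
surface: koodkikgoirar

cell TOR=vo, KEL=ak, CASE=mi, SUR=pa:
underlying: kood-ki-sot-ev-r
1. 0 -> a / C _ C #: inserts after position(s) 11: koodkisotevar
2. f -> v, k -> g, p -> b, s -> z, t -> d / V _ V: fires at position(s) 7, 9: koodkizodevar
surface: koodkizodevar


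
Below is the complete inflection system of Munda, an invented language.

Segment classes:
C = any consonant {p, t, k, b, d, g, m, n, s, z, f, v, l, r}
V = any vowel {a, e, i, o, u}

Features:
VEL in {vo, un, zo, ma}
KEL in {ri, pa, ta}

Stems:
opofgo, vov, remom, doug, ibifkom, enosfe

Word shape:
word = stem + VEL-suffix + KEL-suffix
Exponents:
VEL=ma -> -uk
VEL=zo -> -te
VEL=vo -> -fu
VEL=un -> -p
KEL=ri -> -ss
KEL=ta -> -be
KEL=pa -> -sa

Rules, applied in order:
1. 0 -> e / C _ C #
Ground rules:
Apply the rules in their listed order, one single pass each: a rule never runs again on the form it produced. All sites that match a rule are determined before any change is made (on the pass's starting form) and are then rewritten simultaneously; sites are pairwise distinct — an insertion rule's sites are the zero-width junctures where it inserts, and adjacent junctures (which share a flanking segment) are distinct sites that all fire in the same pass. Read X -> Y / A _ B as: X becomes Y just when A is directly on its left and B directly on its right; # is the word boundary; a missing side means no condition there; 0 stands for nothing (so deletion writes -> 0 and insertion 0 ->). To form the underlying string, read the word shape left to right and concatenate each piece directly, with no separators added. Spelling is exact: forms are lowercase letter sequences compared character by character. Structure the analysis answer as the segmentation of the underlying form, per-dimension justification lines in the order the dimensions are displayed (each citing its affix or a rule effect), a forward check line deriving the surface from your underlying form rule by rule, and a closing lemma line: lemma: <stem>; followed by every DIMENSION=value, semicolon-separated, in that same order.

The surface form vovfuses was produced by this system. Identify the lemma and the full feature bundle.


underlying: vov-fu-ss
VEL=vo - signalled by the affix -fu
KEL=ri - signalled by the affix -ss
check: vovfuss -> vovfuses
lemma: vov; VEL=vo; KEL=ri


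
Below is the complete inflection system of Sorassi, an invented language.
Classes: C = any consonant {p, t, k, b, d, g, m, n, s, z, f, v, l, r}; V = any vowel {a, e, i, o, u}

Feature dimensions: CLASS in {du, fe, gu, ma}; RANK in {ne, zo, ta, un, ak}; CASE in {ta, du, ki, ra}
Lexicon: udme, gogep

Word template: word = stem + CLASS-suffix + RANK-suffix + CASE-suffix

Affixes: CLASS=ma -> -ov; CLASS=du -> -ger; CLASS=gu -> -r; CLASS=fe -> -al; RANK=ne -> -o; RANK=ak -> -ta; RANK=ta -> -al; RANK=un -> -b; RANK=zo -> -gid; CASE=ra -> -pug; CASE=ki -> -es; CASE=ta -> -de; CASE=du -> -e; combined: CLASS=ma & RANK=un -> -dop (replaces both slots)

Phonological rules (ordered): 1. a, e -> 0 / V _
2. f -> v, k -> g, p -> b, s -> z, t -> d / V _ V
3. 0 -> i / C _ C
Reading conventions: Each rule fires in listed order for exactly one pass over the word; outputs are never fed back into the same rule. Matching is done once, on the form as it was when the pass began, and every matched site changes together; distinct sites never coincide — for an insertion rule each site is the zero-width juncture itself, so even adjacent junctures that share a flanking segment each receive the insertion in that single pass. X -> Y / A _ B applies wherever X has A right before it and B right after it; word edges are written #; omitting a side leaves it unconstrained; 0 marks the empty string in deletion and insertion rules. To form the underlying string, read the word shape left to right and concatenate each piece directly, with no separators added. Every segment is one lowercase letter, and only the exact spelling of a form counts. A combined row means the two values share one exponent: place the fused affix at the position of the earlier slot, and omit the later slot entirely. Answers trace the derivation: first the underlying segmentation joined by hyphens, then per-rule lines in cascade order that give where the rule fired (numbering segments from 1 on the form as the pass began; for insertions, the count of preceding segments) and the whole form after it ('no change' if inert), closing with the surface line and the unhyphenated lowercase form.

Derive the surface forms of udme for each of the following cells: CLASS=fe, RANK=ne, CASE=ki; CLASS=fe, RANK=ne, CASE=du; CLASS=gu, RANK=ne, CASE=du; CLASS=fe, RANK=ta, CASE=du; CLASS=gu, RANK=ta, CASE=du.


cell CLASS=fe, RANK=ne, CASE=ki:
underlying: udme-al-o-es
1. a, e -> 0 / V _: fires at position(s) 5, 8: udmelos
2. f -> v, k -> g, p -> b, s -> z, t -> d / V _ V: no change
3. 0 -> i / C _ C: inserts after position(s) 2: udimelos
surface: udimelos

cell CLASS=fe, RANK=ne, CASE=du:
underlying: udme-al-o-e
1. a, e -> 0 / V _: fires at position(s) 5, 8: udmelo
2. f -> v, k -> g, p -> b, s -> z, t -> d / V _ V: no change
3. 0 -> i / C _ C: inserts after position(s) 2: udimelo
surface: udimelo

cell CLASS=gu, RANK=ne, CASE=du:
underlying: udme-r-o-e
1. a, e -> 0 / V _: fires at position(s) 7: udmero
2. f -> v, k -> g, p -> b, s -> z, t -> d / V _ V: no change
3. 0 -> i / C _ C: inserts after position(s) 2: udimero
surface: udimero

cell CLASS=fe, RANK=ta, CASE=du:
underlying: udme-al-al-e
1. a, e -> 0 / V _: fires at position(s) 5: udmelale
2. f -> v, k -> g, p -> b, s -> z, t -> d / V _ V: no change
3. 0 -> i / C _ C: inserts after position(s) 2: udimelale
surface: udimelale

cell CLASS=gu, RANK=ta, CASE=du:
underlying: udme-r-al-e
1. a, e -> 0 / V _: no change
2. f -> v, k -> g, p -> b, s -> z, t -> d / V _ V: no change
3. 0 -> i / C _ C: inserts after position(s) 2: udimerale
surface: udimerale


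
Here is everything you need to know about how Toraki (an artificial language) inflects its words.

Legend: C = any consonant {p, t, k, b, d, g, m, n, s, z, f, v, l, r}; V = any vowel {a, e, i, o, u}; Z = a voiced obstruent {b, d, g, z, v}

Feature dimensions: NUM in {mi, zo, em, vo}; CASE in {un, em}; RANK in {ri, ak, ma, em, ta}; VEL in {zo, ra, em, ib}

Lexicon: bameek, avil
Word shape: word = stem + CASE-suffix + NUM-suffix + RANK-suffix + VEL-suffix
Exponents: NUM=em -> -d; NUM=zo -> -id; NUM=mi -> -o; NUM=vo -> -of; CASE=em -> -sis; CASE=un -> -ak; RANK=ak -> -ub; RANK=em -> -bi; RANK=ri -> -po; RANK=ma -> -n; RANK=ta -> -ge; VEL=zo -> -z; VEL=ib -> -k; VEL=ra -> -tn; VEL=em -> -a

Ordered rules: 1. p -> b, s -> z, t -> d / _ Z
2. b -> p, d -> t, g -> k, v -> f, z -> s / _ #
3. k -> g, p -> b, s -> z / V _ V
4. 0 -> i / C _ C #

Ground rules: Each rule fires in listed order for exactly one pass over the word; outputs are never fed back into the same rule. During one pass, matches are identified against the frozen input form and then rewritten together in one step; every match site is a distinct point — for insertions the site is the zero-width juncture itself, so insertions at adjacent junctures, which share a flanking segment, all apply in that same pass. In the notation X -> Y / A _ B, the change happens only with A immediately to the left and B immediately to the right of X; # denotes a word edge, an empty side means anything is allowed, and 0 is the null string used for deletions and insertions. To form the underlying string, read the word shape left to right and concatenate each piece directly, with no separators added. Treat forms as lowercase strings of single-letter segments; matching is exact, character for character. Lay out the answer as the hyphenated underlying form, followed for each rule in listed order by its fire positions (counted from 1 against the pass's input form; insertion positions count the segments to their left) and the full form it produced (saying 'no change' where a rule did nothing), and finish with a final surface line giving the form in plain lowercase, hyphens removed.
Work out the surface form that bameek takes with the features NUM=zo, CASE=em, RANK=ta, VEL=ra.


underlying: bameek-sis-id-ge-tn
1. p -> b, s -> z, t -> d / _ Z: no change
2. b -> p, d -> t, g -> k, v -> f, z -> s / _ #: no change
3. k -> g, p -> b, s -> z / V _ V: fires at position(s) 9: bameeksizidgetn
4. 0 -> i / C _ C #: inserts after position(s) 14: bameeksizidgetin
surface: bameeksizidgetin


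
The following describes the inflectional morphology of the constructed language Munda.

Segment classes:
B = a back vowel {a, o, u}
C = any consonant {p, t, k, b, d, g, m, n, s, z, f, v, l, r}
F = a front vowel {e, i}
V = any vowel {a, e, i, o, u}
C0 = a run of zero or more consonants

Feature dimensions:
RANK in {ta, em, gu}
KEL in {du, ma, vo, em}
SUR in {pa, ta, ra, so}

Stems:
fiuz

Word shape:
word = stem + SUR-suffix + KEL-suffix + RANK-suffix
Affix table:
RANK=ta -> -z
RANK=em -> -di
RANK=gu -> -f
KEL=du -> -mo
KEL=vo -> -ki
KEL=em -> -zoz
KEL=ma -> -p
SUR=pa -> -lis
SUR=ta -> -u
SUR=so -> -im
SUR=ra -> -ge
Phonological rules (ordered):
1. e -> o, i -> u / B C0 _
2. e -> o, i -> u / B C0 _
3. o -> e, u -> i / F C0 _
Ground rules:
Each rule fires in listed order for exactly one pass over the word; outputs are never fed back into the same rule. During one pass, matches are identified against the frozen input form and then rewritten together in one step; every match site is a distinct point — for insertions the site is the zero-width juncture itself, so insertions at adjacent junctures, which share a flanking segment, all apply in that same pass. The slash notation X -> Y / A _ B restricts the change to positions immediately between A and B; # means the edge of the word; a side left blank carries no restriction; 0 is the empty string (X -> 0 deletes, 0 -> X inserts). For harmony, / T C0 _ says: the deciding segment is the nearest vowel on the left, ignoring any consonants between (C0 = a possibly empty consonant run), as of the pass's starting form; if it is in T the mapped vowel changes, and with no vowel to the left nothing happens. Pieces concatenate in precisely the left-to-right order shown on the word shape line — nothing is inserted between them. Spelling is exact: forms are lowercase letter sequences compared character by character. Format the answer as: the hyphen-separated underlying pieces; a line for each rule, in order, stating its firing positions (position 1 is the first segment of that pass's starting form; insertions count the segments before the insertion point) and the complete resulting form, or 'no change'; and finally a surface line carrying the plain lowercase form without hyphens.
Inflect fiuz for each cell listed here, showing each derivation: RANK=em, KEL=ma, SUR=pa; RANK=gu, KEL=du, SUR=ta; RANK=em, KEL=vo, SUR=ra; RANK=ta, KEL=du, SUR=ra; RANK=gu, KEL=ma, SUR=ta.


cell RANK=em, KEL=ma, SUR=pa:
underlying: fiuz-lis-p-di
1. e -> o, i -> u / B C0 _: fires at position(s) 6: fiuzluspdi
2. e -> o, i -> u / B C0 _: fires at position(s) 10: fiuzluspdu
3. o -> e, u -> i / F C0 _: fires at position(s) 3: fiizluspdu
surface: fiizluspdu

cell RANK=gu, KEL=du, SUR=ta:
underlying: fiuz-u-mo-f
1. e -> o, i -> u / B C0 _: no change
2. e -> o, i -> u / B C0 _: no change
3. o -> e, u -> i / F C0 _: fires at position(s) 3: fiizumof
surface: fiizumof

cell RANK=em, KEL=vo, SUR=ra:
underlying: fiuz-ge-ki-di
1. e -> o, i -> u / B C0 _: fires at position(s) 6: fiuzgokidi
2. e -> o, i -> u / B C0 _: fires at position(s) 8: fiuzgokudi
3. o -> e, u -> i / F C0 _: fires at position(s) 3: fiizgokudi
surface: fiizgokudi

cell RANK=ta, KEL=du, SUR=ra:
underlying: fiuz-ge-mo-z
1. e -> o, i -> u / B C0 _: fires at position(s) 6: fiuzgomoz
2. e -> o, i -> u / B C0 _: no change
3. o -> e, u -> i / F C0 _: fires at position(s) 3: fiizgomoz
surface: fiizgomoz

cell RANK=gu, KEL=ma, SUR=ta:
underlying: fiuz-u-p-f
1. e -> o, i -> u / B C0 _: no change
2. e -> o, i -> u / B C0 _: no change
3. o -> e, u -> i / F C0 _: fires at position(s) 3: fiizupf
surface: fiizupf


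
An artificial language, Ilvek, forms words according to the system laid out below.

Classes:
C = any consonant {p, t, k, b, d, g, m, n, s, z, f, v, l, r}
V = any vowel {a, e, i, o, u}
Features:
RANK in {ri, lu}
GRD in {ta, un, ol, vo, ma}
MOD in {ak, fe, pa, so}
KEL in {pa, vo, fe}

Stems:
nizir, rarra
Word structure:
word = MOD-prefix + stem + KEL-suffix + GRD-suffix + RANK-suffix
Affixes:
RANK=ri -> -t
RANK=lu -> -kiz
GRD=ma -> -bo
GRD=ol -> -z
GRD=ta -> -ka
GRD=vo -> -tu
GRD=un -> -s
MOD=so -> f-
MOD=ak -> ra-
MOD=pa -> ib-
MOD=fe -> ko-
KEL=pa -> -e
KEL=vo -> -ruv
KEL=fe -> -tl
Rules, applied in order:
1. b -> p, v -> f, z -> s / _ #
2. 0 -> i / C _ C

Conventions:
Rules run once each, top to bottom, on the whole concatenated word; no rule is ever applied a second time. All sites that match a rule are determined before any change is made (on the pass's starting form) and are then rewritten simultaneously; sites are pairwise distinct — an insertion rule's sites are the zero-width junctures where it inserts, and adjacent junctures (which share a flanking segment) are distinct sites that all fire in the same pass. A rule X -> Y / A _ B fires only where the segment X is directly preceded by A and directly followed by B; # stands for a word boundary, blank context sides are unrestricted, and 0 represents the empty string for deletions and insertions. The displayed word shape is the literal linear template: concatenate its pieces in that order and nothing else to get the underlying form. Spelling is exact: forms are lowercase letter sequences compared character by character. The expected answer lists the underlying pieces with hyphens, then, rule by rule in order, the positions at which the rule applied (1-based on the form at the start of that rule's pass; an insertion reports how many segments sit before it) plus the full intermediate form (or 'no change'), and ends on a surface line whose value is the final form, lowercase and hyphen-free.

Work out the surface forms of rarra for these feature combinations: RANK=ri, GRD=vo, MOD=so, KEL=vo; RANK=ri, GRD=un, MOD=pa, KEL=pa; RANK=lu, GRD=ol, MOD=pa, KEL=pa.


cell RANK=ri, GRD=vo, MOD=so, KEL=vo:
underlying: f-rarra-ruv-tu-t
1. b -> p, v -> f, z -> s / _ #: no change
2. 0 -> i / C _ C: inserts after position(s) 1, 4, 9: firariraruvitut
surface: firariraruvitut

cell RANK=ri, GRD=un, MOD=pa, KEL=pa:
underlying: ib-rarra-e-s-t
1. b -> p, v -> f, z -> s / _ #: no change
2. 0 -> i / C _ C: inserts after position(s) 2, 5, 9: ibirariraesit
surface: ibirariraesit

cell RANK=lu, GRD=ol, MOD=pa, KEL=pa:
underlying: ib-rarra-e-z-kiz
1. b -> p, v -> f, z -> s / _ #: fires at position(s) 12: ibrarraezkis
2. 0 -> i / C _ C: inserts after position(s) 2, 5, 9: ibirariraezikis
surface: ibirariraezikis
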